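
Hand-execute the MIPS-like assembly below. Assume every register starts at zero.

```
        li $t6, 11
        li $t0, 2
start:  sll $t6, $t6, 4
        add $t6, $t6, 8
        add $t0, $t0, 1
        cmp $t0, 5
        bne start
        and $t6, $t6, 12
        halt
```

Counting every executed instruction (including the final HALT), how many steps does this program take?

19

$t6=11
$t0=2
$t6=11<<4=176
$t6=176+8=184
$t0=2+1=3
cmp $t0, 5  (cmp 3,5)
bne start: taken
$t6=184<<4=2944
$t6=2944+8=2952
$t0=3+1=4
cmp $t0, 5  (cmp 4,5)
bne start: taken
$t6=2952<<4=47232
$t6=47232+8=47240
$t0=4+1=5
cmp $t0, 5  (cmp 5,5)
bne start: not taken
$t6=47240&12=8
halt.
Total executed instructions: 19.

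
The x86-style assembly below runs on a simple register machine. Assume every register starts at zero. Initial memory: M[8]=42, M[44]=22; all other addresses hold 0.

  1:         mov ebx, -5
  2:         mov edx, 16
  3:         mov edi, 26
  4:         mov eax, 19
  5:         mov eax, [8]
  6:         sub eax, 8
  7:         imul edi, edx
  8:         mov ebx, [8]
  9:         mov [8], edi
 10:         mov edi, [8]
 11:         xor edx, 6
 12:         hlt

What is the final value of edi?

416

mov ebx, -5 → ebx=-5
mov edx, 16 → edx=16
mov edi, 26 → edi=26
mov eax, 19 → eax=19
mov eax, [8] → eax=M[8]=42
sub eax, 8 → eax=42-8=34
imul edi, edx → edi=26*16=416
mov ebx, [8] → ebx=M[8]=42
mov [8], edi → M[8]=416
mov edi, [8] → edi=M[8]=416
xor edx, 6 → edx=16^6=22
halt.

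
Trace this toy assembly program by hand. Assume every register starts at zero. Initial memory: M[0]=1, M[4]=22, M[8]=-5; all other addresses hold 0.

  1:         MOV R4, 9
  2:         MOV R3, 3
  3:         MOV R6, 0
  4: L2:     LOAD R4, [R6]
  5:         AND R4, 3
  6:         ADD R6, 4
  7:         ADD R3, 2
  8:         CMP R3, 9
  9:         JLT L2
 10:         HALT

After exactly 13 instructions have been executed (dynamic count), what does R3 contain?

7

MOV R4, 9 → R4=9
MOV R3, 3 → R3=3
MOV R6, 0 → R6=0
LOAD R4, [R6] → R4=M[0]=1
AND R4, 3 → R4=1&3=1
ADD R6, 4 → R6=0+4=4
ADD R3, 2 → R3=3+2=5
CMP R3, 9  (cmp 5,9)
JLT L2: taken
LOAD R4, [R6] → R4=M[4]=22
AND R4, 3 → R4=22&3=2
ADD R6, 4 → R6=4+4=8
ADD R3, 2 → R3=5+2=7
After step 13: R3 = 7.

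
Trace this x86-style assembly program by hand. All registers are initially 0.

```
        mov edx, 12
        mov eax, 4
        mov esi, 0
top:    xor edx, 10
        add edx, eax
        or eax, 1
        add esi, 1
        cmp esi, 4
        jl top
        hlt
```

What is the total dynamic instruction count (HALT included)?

edx=12
eax=4
esi=0
edx=12^10=6
edx=6+4=10
eax=4|1=5
esi=0+1=1
cmp esi, 4  (cmp 1,4)
jl top: taken
edx=10^10=0
edx=0+5=5
eax=5|1=5
esi=1+1=2
cmp esi, 4  (cmp 2,4)
jl top: taken
edx=5^10=15
edx=15+5=20
eax=5|1=5
esi=2+1=3
cmp esi, 4  (cmp 3,4)
jl top: taken
edx=20^10=30
edx=30+5=35
eax=5|1=5
esi=3+1=4
cmp esi, 4  (cmp 4,4)
jl top: not taken
halt.
Total executed instructions: 28.

28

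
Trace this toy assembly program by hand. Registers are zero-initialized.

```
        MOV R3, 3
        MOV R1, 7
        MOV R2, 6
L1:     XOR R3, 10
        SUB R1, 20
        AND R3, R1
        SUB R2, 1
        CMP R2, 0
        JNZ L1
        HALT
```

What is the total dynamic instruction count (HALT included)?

40

after MOV R3, 3: R3=3
after MOV R1, 7: R1=7
after MOV R2, 6: R2=6
after XOR R3, 10: R3=3^10=9
after SUB R1, 20: R1=7-20=-13
after AND R3, R1: R3=9&(-13)=1
after SUB R2, 1: R2=6-1=5
CMP R2, 0  (cmp 5,0)
JNZ L1: taken
after XOR R3, 10: R3=1^10=11
after SUB R1, 20: R1=(-13)-20=-33
after AND R3, R1: R3=11&(-33)=11
after SUB R2, 1: R2=5-1=4
CMP R2, 0  (cmp 4,0)
JNZ L1: taken
after XOR R3, 10: R3=11^10=1
after SUB R1, 20: R1=(-33)-20=-53
after AND R3, R1: R3=1&(-53)=1
after SUB R2, 1: R2=4-1=3
CMP R2, 0  (cmp 3,0)
JNZ L1: taken
after XOR R3, 10: R3=1^10=11
after SUB R1, 20: R1=(-53)-20=-73
after AND R3, R1: R3=11&(-73)=3
after SUB R2, 1: R2=3-1=2
CMP R2, 0  (cmp 2,0)
JNZ L1: taken
after XOR R3, 10: R3=3^10=9
after SUB R1, 20: R1=(-73)-20=-93
after AND R3, R1: R3=9&(-93)=1
after SUB R2, 1: R2=2-1=1
CMP R2, 0  (cmp 1,0)
JNZ L1: taken
after XOR R3, 10: R3=1^10=11
after SUB R1, 20: R1=(-93)-20=-113
after AND R3, R1: R3=11&(-113)=11
after SUB R2, 1: R2=1-1=0
CMP R2, 0  (cmp 0,0)
JNZ L1: not taken
halt.
Total executed instructions: 40.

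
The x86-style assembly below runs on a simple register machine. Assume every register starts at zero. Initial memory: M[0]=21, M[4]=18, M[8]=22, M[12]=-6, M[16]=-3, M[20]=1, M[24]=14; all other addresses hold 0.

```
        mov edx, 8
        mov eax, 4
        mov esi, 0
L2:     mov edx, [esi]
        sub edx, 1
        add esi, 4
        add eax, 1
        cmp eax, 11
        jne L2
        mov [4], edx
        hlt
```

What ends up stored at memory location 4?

after mov edx, 8: edx=8
after mov eax, 4: eax=4
after mov esi, 0: esi=0
after mov edx, [esi]: edx=M[0]=21
after sub edx, 1: edx=21-1=20
after add esi, 4: esi=0+4=4
after add eax, 1: eax=4+1=5
cmp eax, 11  (cmp 5,11)
jne L2: taken
after mov edx, [esi]: edx=M[4]=18
after sub edx, 1: edx=18-1=17
after add esi, 4: esi=4+4=8
after add eax, 1: eax=5+1=6
cmp eax, 11  (cmp 6,11)
jne L2: taken
after mov edx, [esi]: edx=M[8]=22
after sub edx, 1: edx=22-1=21
after add esi, 4: esi=8+4=12
after add eax, 1: eax=6+1=7
cmp eax, 11  (cmp 7,11)
jne L2: taken
after mov edx, [esi]: edx=M[12]=-6
after sub edx, 1: edx=(-6)-1=-7
after add esi, 4: esi=12+4=16
after add eax, 1: eax=7+1=8
cmp eax, 11  (cmp 8,11)
jne L2: taken
after mov edx, [esi]: edx=M[16]=-3
after sub edx, 1: edx=(-3)-1=-4
after add esi, 4: esi=16+4=20
after add eax, 1: eax=8+1=9
cmp eax, 11  (cmp 9,11)
jne L2: taken
after mov edx, [esi]: edx=M[20]=1
after sub edx, 1: edx=1-1=0
after add esi, 4: esi=20+4=24
after add eax, 1: eax=9+1=10
cmp eax, 11  (cmp 10,11)
jne L2: taken
after mov edx, [esi]: edx=M[24]=14
after sub edx, 1: edx=14-1=13
after add esi, 4: esi=24+4=28
after add eax, 1: eax=10+1=11
cmp eax, 11  (cmp 11,11)
jne L2: not taken
mov [4], edx → M[4]=13
halt.

13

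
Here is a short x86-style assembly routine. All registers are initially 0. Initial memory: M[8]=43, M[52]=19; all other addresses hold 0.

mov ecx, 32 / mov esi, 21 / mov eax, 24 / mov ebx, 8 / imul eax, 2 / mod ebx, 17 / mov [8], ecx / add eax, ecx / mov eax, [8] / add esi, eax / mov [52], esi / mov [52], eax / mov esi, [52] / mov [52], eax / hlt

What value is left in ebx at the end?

ecx=32
esi=21
eax=24
ebx=8
eax=24*2=48
ebx=8%17=8
mov [8], ecx → M[8]=32
eax=48+32=80
eax=M[8]=32
esi=21+32=53
mov [52], esi → M[52]=53
mov [52], eax → M[52]=32
esi=M[52]=32
mov [52], eax → M[52]=32
halt.

8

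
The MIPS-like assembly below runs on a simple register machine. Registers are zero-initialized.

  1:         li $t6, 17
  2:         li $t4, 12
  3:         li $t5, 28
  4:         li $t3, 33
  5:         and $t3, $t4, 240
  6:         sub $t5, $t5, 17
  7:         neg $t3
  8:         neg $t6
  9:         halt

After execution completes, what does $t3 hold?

0

li $t6, 17 → $t6=17
li $t4, 12 → $t4=12
li $t5, 28 → $t5=28
li $t3, 33 → $t3=33
and $t3, $t4, 240 → $t3=12&240=0
sub $t5, $t5, 17 → $t5=28-17=11
neg $t3 → $t3=-(0)=0
neg $t6 → $t6=-(17)=-17
halt.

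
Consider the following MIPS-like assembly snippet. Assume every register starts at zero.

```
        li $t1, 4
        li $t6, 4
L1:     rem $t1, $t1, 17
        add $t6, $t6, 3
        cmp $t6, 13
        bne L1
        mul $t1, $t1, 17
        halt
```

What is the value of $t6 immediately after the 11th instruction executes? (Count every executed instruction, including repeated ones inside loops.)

10

after li $t1, 4: $t1=4
after li $t6, 4: $t6=4
after rem $t1, $t1, 17: $t1=4%17=4
after add $t6, $t6, 3: $t6=4+3=7
cmp $t6, 13  (cmp 7,13)
bne L1: taken
after rem $t1, $t1, 17: $t1=4%17=4
after add $t6, $t6, 3: $t6=7+3=10
cmp $t6, 13  (cmp 10,13)
bne L1: taken
after rem $t1, $t1, 17: $t1=4%17=4
After step 11: $t6 = 10.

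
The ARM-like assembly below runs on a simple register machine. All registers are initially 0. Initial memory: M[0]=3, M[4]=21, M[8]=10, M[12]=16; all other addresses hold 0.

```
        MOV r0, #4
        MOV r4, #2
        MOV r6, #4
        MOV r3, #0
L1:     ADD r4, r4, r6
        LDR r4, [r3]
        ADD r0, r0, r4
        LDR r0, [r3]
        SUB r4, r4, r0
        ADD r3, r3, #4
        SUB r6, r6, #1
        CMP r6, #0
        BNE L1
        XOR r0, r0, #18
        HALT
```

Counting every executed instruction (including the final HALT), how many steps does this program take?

after MOV r0, #4: r0=4
after MOV r4, #2: r4=2
after MOV r6, #4: r6=4
after MOV r3, #0: r3=0
after ADD r4, r4, r6: r4=2+4=6
after LDR r4, [r3]: r4=M[0]=3
after ADD r0, r0, r4: r0=4+3=7
after LDR r0, [r3]: r0=M[0]=3
after SUB r4, r4, r0: r4=3-3=0
after ADD r3, r3, #4: r3=0+4=4
after SUB r6, r6, #1: r6=4-1=3
CMP r6, #0  (cmp 3,0)
BNE L1: taken
after ADD r4, r4, r6: r4=0+3=3
after LDR r4, [r3]: r4=M[4]=21
after ADD r0, r0, r4: r0=3+21=24
after LDR r0, [r3]: r0=M[4]=21
after SUB r4, r4, r0: r4=21-21=0
after ADD r3, r3, #4: r3=4+4=8
after SUB r6, r6, #1: r6=3-1=2
CMP r6, #0  (cmp 2,0)
BNE L1: taken
after ADD r4, r4, r6: r4=0+2=2
after LDR r4, [r3]: r4=M[8]=10
after ADD r0, r0, r4: r0=21+10=31
after LDR r0, [r3]: r0=M[8]=10
after SUB r4, r4, r0: r4=10-10=0
after ADD r3, r3, #4: r3=8+4=12
after SUB r6, r6, #1: r6=2-1=1
CMP r6, #0  (cmp 1,0)
BNE L1: taken
after ADD r4, r4, r6: r4=0+1=1
after LDR r4, [r3]: r4=M[12]=16
after ADD r0, r0, r4: r0=10+16=26
after LDR r0, [r3]: r0=M[12]=16
after SUB r4, r4, r0: r4=16-16=0
after ADD r3, r3, #4: r3=12+4=16
after SUB r6, r6, #1: r6=1-1=0
CMP r6, #0  (cmp 0,0)
BNE L1: not taken
after XOR r0, r0, #18: r0=16^18=2
halt.
Total executed instructions: 42.

42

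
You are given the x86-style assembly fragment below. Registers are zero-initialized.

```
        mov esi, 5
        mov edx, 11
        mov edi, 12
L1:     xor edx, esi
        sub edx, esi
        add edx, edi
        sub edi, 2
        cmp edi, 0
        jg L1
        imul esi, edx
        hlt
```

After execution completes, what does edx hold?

17

esi=5
edx=11
edi=12
edx=11^5=14
edx=14-5=9
edx=9+12=21
edi=12-2=10
cmp edi, 0  (cmp 10,0)
jg L1: taken
edx=21^5=16
edx=16-5=11
edx=11+10=21
edi=10-2=8
cmp edi, 0  (cmp 8,0)
jg L1: taken
edx=21^5=16
edx=16-5=11
edx=11+8=19
edi=8-2=6
cmp edi, 0  (cmp 6,0)
jg L1: taken
edx=19^5=22
edx=22-5=17
edx=17+6=23
edi=6-2=4
cmp edi, 0  (cmp 4,0)
jg L1: taken
edx=23^5=18
edx=18-5=13
edx=13+4=17
edi=4-2=2
cmp edi, 0  (cmp 2,0)
jg L1: taken
edx=17^5=20
edx=20-5=15
edx=15+2=17
edi=2-2=0
cmp edi, 0  (cmp 0,0)
jg L1: not taken
esi=5*17=85
halt.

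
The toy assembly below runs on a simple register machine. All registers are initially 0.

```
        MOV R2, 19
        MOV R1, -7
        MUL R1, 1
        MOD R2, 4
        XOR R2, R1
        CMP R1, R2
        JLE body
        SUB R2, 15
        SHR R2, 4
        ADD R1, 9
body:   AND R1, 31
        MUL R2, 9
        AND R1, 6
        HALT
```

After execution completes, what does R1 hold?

0

MOV R2, 19 → R2=19
MOV R1, -7 → R1=-7
MUL R1, 1 → R1=(-7)*1=-7
MOD R2, 4 → R2=19%4=3
XOR R2, R1 → R2=3^(-7)=-6
CMP R1, R2  (cmp -7,-6)
JLE body: taken
AND R1, 31 → R1=(-7)&31=25
MUL R2, 9 → R2=(-6)*9=-54
AND R1, 6 → R1=25&6=0
halt.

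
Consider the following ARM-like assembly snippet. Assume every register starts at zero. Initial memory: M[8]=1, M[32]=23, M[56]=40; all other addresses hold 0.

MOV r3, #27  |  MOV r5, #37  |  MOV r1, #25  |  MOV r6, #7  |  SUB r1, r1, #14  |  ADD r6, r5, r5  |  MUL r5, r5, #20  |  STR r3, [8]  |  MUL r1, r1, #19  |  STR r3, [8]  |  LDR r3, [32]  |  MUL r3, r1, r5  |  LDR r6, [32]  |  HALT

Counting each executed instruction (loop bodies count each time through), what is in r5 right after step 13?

740

r3=27
r5=37
r1=25
r6=7
r1=25-14=11
r6=37+37=74
r5=37*20=740
STR r3, [8] → M[8]=27
r1=11*19=209
STR r3, [8] → M[8]=27
r3=M[32]=23
r3=209*740=154660
r6=M[32]=23
After step 13: r5 = 740.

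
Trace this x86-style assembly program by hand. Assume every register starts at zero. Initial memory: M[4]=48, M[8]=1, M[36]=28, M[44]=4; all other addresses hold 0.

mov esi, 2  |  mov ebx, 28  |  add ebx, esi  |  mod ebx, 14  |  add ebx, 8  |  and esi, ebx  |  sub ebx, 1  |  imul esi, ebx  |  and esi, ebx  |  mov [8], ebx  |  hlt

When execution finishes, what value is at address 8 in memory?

9

mov esi, 2 → esi=2
mov ebx, 28 → ebx=28
add ebx, esi → ebx=28+2=30
mod ebx, 14 → ebx=30%14=2
add ebx, 8 → ebx=2+8=10
and esi, ebx → esi=2&10=2
sub ebx, 1 → ebx=10-1=9
imul esi, ebx → esi=2*9=18
and esi, ebx → esi=18&9=0
mov [8], ebx → M[8]=9
halt.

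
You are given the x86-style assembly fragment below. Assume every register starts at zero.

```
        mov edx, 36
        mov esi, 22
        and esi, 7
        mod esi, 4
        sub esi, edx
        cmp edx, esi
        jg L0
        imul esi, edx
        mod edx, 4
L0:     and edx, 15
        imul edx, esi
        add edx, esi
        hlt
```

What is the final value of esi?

-34

edx=36
esi=22
esi=22&7=6
esi=6%4=2
esi=2-36=-34
cmp edx, esi  (cmp 36,-34)
jg L0: taken
edx=36&15=4
edx=4*(-34)=-136
edx=(-136)+(-34)=-170
halt.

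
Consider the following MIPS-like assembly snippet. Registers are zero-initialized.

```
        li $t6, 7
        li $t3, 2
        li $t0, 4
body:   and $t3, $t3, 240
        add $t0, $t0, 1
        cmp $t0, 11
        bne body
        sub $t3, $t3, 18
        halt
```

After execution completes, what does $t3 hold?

li $t6, 7 → $t6=7
li $t3, 2 → $t3=2
li $t0, 4 → $t0=4
and $t3, $t3, 240 → $t3=2&240=0
add $t0, $t0, 1 → $t0=4+1=5
cmp $t0, 11  (cmp 5,11)
bne body: taken
and $t3, $t3, 240 → $t3=0&240=0
add $t0, $t0, 1 → $t0=5+1=6
cmp $t0, 11  (cmp 6,11)
bne body: taken
and $t3, $t3, 240 → $t3=0&240=0
add $t0, $t0, 1 → $t0=6+1=7
cmp $t0, 11  (cmp 7,11)
bne body: taken
and $t3, $t3, 240 → $t3=0&240=0
add $t0, $t0, 1 → $t0=7+1=8
cmp $t0, 11  (cmp 8,11)
bne body: taken
and $t3, $t3, 240 → $t3=0&240=0
add $t0, $t0, 1 → $t0=8+1=9
cmp $t0, 11  (cmp 9,11)
bne body: taken
and $t3, $t3, 240 → $t3=0&240=0
add $t0, $t0, 1 → $t0=9+1=10
cmp $t0, 11  (cmp 10,11)
bne body: taken
and $t3, $t3, 240 → $t3=0&240=0
add $t0, $t0, 1 → $t0=10+1=11
cmp $t0, 11  (cmp 11,11)
bne body: not taken
sub $t3, $t3, 18 → $t3=0-18=-18
halt.

-18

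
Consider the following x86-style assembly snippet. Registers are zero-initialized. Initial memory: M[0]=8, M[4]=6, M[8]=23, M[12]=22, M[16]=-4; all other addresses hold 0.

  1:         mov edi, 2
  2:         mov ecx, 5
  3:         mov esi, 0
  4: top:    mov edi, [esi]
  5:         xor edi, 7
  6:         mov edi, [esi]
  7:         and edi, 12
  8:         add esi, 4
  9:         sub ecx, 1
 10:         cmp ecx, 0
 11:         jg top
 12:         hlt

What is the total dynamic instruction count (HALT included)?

44

after mov edi, 2: edi=2
after mov ecx, 5: ecx=5
after mov esi, 0: esi=0
after mov edi, [esi]: edi=M[0]=8
after xor edi, 7: edi=8^7=15
after mov edi, [esi]: edi=M[0]=8
after and edi, 12: edi=8&12=8
after add esi, 4: esi=0+4=4
after sub ecx, 1: ecx=5-1=4
cmp ecx, 0  (cmp 4,0)
jg top: taken
after mov edi, [esi]: edi=M[4]=6
after xor edi, 7: edi=6^7=1
after mov edi, [esi]: edi=M[4]=6
after and edi, 12: edi=6&12=4
after add esi, 4: esi=4+4=8
after sub ecx, 1: ecx=4-1=3
cmp ecx, 0  (cmp 3,0)
jg top: taken
after mov edi, [esi]: edi=M[8]=23
after xor edi, 7: edi=23^7=16
after mov edi, [esi]: edi=M[8]=23
after and edi, 12: edi=23&12=4
after add esi, 4: esi=8+4=12
after sub ecx, 1: ecx=3-1=2
cmp ecx, 0  (cmp 2,0)
jg top: taken
after mov edi, [esi]: edi=M[12]=22
after xor edi, 7: edi=22^7=17
after mov edi, [esi]: edi=M[12]=22
after and edi, 12: edi=22&12=4
after add esi, 4: esi=12+4=16
after sub ecx, 1: ecx=2-1=1
cmp ecx, 0  (cmp 1,0)
jg top: taken
after mov edi, [esi]: edi=M[16]=-4
after xor edi, 7: edi=(-4)^7=-5
after mov edi, [esi]: edi=M[16]=-4
after and edi, 12: edi=(-4)&12=12
after add esi, 4: esi=16+4=20
after sub ecx, 1: ecx=1-1=0
cmp ecx, 0  (cmp 0,0)
jg top: not taken
halt.
Total executed instructions: 44.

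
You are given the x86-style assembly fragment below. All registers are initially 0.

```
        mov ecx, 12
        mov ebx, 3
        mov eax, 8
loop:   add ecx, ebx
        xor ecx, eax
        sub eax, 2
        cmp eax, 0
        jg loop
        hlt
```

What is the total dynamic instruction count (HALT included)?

ecx=12
ebx=3
eax=8
ecx=12+3=15
ecx=15^8=7
eax=8-2=6
cmp eax, 0  (cmp 6,0)
jg loop: taken
ecx=7+3=10
ecx=10^6=12
eax=6-2=4
cmp eax, 0  (cmp 4,0)
jg loop: taken
ecx=12+3=15
ecx=15^4=11
eax=4-2=2
cmp eax, 0  (cmp 2,0)
jg loop: taken
ecx=11+3=14
ecx=14^2=12
eax=2-2=0
cmp eax, 0  (cmp 0,0)
jg loop: not taken
halt.
Total executed instructions: 24.

24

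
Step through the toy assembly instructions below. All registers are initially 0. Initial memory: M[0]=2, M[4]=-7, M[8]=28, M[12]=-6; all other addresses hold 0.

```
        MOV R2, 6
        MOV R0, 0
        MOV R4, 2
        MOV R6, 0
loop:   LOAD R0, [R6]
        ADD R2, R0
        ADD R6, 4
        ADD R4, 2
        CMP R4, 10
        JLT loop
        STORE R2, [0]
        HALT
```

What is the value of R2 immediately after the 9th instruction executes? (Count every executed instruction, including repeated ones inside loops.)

8

R2=6
R0=0
R4=2
R6=0
R0=M[0]=2
R2=6+2=8
R6=0+4=4
R4=2+2=4
CMP R4, 10  (cmp 4,10)
After step 9: R2 = 8.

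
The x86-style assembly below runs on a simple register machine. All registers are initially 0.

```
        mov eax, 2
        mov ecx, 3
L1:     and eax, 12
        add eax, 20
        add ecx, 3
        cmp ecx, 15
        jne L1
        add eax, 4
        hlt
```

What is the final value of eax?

mov eax, 2 → eax=2
mov ecx, 3 → ecx=3
and eax, 12 → eax=2&12=0
add eax, 20 → eax=0+20=20
add ecx, 3 → ecx=3+3=6
cmp ecx, 15  (cmp 6,15)
jne L1: taken
and eax, 12 → eax=20&12=4
add eax, 20 → eax=4+20=24
add ecx, 3 → ecx=6+3=9
cmp ecx, 15  (cmp 9,15)
jne L1: taken
and eax, 12 → eax=24&12=8
add eax, 20 → eax=8+20=28
add ecx, 3 → ecx=9+3=12
cmp ecx, 15  (cmp 12,15)
jne L1: taken
and eax, 12 → eax=28&12=12
add eax, 20 → eax=12+20=32
add ecx, 3 → ecx=12+3=15
cmp ecx, 15  (cmp 15,15)
jne L1: not taken
add eax, 4 → eax=32+4=36
halt.

36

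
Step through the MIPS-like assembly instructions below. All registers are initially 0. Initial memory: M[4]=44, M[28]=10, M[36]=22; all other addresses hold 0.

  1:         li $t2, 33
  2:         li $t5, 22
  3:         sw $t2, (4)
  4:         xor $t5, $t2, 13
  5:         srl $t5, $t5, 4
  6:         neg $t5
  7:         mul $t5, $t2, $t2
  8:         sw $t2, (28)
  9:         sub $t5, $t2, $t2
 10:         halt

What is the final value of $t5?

0

$t2=33
$t5=22
sw $t2, (4) → M[4]=33
$t5=33^13=44
$t5=44>>4=2
$t5=-(2)=-2
$t5=33*33=1089
sw $t2, (28) → M[28]=33
$t5=33-33=0
halt.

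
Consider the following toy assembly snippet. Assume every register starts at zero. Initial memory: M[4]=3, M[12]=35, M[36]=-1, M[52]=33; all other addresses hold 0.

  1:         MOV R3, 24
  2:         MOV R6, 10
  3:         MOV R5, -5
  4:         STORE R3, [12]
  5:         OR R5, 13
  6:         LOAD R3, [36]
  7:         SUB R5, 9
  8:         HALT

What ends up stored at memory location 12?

24

after MOV R3, 24: R3=24
after MOV R6, 10: R6=10
after MOV R5, -5: R5=-5
STORE R3, [12] → M[12]=24
after OR R5, 13: R5=(-5)|13=-1
after LOAD R3, [36]: R3=M[36]=-1
after SUB R5, 9: R5=(-1)-9=-10
halt.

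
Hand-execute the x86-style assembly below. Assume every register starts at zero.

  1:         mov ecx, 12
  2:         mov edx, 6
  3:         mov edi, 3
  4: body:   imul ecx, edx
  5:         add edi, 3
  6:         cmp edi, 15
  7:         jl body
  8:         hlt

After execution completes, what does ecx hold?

after mov ecx, 12: ecx=12
after mov edx, 6: edx=6
after mov edi, 3: edi=3
after imul ecx, edx: ecx=12*6=72
after add edi, 3: edi=3+3=6
cmp edi, 15  (cmp 6,15)
jl body: taken
after imul ecx, edx: ecx=72*6=432
after add edi, 3: edi=6+3=9
cmp edi, 15  (cmp 9,15)
jl body: taken
after imul ecx, edx: ecx=432*6=2592
after add edi, 3: edi=9+3=12
cmp edi, 15  (cmp 12,15)
jl body: taken
after imul ecx, edx: ecx=2592*6=15552
after add edi, 3: edi=12+3=15
cmp edi, 15  (cmp 15,15)
jl body: not taken
halt.

15552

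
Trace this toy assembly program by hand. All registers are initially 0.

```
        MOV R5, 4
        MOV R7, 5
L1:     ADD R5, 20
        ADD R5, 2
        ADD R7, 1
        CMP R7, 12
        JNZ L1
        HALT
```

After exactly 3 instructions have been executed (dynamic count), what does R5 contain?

R5=4
R7=5
R5=4+20=24
After step 3: R5 = 24.

24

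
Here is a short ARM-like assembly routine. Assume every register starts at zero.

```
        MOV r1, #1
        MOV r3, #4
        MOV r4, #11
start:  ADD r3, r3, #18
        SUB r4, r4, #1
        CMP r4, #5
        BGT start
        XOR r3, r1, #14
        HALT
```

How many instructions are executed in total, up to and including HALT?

29

r1=1
r3=4
r4=11
r3=4+18=22
r4=11-1=10
CMP r4, #5  (cmp 10,5)
BGT start: taken
r3=22+18=40
r4=10-1=9
CMP r4, #5  (cmp 9,5)
BGT start: taken
r3=40+18=58
r4=9-1=8
CMP r4, #5  (cmp 8,5)
BGT start: taken
r3=58+18=76
r4=8-1=7
CMP r4, #5  (cmp 7,5)
BGT start: taken
r3=76+18=94
r4=7-1=6
CMP r4, #5  (cmp 6,5)
BGT start: taken
r3=94+18=112
r4=6-1=5
CMP r4, #5  (cmp 5,5)
BGT start: not taken
r3=1^14=15
halt.
Total executed instructions: 29.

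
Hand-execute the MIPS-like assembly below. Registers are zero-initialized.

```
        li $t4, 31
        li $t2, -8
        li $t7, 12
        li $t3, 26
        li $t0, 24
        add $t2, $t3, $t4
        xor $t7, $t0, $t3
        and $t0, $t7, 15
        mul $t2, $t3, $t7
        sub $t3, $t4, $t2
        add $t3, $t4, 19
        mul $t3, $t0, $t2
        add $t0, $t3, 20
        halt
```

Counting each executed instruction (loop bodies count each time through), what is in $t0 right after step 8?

li $t4, 31 → $t4=31
li $t2, -8 → $t2=-8
li $t7, 12 → $t7=12
li $t3, 26 → $t3=26
li $t0, 24 → $t0=24
add $t2, $t3, $t4 → $t2=26+31=57
xor $t7, $t0, $t3 → $t7=24^26=2
and $t0, $t7, 15 → $t0=2&15=2
After step 8: $t0 = 2.

2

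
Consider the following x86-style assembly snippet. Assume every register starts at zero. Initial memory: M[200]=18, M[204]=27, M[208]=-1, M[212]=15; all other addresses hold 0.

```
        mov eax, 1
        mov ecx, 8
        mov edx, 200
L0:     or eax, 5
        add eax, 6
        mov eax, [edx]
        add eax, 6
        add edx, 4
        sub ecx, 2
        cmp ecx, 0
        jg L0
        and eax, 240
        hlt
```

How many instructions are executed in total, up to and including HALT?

eax=1
ecx=8
edx=200
eax=1|5=5
eax=5+6=11
eax=M[200]=18
eax=18+6=24
edx=200+4=204
ecx=8-2=6
cmp ecx, 0  (cmp 6,0)
jg L0: taken
eax=24|5=29
eax=29+6=35
eax=M[204]=27
eax=27+6=33
edx=204+4=208
ecx=6-2=4
cmp ecx, 0  (cmp 4,0)
jg L0: taken
eax=33|5=37
eax=37+6=43
eax=M[208]=-1
eax=(-1)+6=5
edx=208+4=212
ecx=4-2=2
cmp ecx, 0  (cmp 2,0)
jg L0: taken
eax=5|5=5
eax=5+6=11
eax=M[212]=15
eax=15+6=21
edx=212+4=216
ecx=2-2=0
cmp ecx, 0  (cmp 0,0)
jg L0: not taken
eax=21&240=16
halt.
Total executed instructions: 37.

37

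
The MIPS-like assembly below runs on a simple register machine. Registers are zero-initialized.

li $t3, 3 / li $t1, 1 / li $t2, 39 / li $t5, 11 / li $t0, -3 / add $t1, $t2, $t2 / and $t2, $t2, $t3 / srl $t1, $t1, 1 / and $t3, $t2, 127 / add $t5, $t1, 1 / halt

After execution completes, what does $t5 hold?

40

after li $t3, 3: $t3=3
after li $t1, 1: $t1=1
after li $t2, 39: $t2=39
after li $t5, 11: $t5=11
after li $t0, -3: $t0=-3
after add $t1, $t2, $t2: $t1=39+39=78
after and $t2, $t2, $t3: $t2=39&3=3
after srl $t1, $t1, 1: $t1=78>>1=39
after and $t3, $t2, 127: $t3=3&127=3
after add $t5, $t1, 1: $t5=39+1=40
halt.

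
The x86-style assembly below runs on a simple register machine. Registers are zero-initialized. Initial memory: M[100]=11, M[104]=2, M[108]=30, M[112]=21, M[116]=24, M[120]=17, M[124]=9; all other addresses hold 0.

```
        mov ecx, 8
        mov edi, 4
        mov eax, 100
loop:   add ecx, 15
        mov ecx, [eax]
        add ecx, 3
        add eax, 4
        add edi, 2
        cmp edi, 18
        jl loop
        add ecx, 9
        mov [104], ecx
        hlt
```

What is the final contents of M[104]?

21

after mov ecx, 8: ecx=8
after mov edi, 4: edi=4
after mov eax, 100: eax=100
after add ecx, 15: ecx=8+15=23
after mov ecx, [eax]: ecx=M[100]=11
after add ecx, 3: ecx=11+3=14
after add eax, 4: eax=100+4=104
after add edi, 2: edi=4+2=6
cmp edi, 18  (cmp 6,18)
jl loop: taken
after add ecx, 15: ecx=14+15=29
after mov ecx, [eax]: ecx=M[104]=2
after add ecx, 3: ecx=2+3=5
after add eax, 4: eax=104+4=108
after add edi, 2: edi=6+2=8
cmp edi, 18  (cmp 8,18)
jl loop: taken
after add ecx, 15: ecx=5+15=20
after mov ecx, [eax]: ecx=M[108]=30
after add ecx, 3: ecx=30+3=33
after add eax, 4: eax=108+4=112
after add edi, 2: edi=8+2=10
cmp edi, 18  (cmp 10,18)
jl loop: taken
after add ecx, 15: ecx=33+15=48
after mov ecx, [eax]: ecx=M[112]=21
after add ecx, 3: ecx=21+3=24
after add eax, 4: eax=112+4=116
after add edi, 2: edi=10+2=12
cmp edi, 18  (cmp 12,18)
jl loop: taken
after add ecx, 15: ecx=24+15=39
after mov ecx, [eax]: ecx=M[116]=24
after add ecx, 3: ecx=24+3=27
after add eax, 4: eax=116+4=120
after add edi, 2: edi=12+2=14
cmp edi, 18  (cmp 14,18)
jl loop: taken
after add ecx, 15: ecx=27+15=42
after mov ecx, [eax]: ecx=M[120]=17
after add ecx, 3: ecx=17+3=20
after add eax, 4: eax=120+4=124
after add edi, 2: edi=14+2=16
cmp edi, 18  (cmp 16,18)
jl loop: taken
after add ecx, 15: ecx=20+15=35
after mov ecx, [eax]: ecx=M[124]=9
after add ecx, 3: ecx=9+3=12
after add eax, 4: eax=124+4=128
after add edi, 2: edi=16+2=18
cmp edi, 18  (cmp 18,18)
jl loop: not taken
after add ecx, 9: ecx=12+9=21
mov [104], ecx → M[104]=21
halt.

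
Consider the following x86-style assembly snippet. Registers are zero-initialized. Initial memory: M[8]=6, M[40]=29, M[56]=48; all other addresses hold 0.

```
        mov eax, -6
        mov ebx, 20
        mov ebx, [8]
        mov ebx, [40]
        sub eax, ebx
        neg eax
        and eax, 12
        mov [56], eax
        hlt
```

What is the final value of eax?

0

mov eax, -6 → eax=-6
mov ebx, 20 → ebx=20
mov ebx, [8] → ebx=M[8]=6
mov ebx, [40] → ebx=M[40]=29
sub eax, ebx → eax=(-6)-29=-35
neg eax → eax=-(-35)=35
and eax, 12 → eax=35&12=0
mov [56], eax → M[56]=0
halt.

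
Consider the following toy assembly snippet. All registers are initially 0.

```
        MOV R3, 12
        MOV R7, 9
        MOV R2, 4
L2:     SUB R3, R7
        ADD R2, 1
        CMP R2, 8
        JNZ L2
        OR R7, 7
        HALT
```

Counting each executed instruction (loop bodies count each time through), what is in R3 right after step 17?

after MOV R3, 12: R3=12
after MOV R7, 9: R7=9
after MOV R2, 4: R2=4
after SUB R3, R7: R3=12-9=3
after ADD R2, 1: R2=4+1=5
CMP R2, 8  (cmp 5,8)
JNZ L2: taken
after SUB R3, R7: R3=3-9=-6
after ADD R2, 1: R2=5+1=6
CMP R2, 8  (cmp 6,8)
JNZ L2: taken
after SUB R3, R7: R3=(-6)-9=-15
after ADD R2, 1: R2=6+1=7
CMP R2, 8  (cmp 7,8)
JNZ L2: taken
after SUB R3, R7: R3=(-15)-9=-24
after ADD R2, 1: R2=7+1=8
After step 17: R3 = -24.

-24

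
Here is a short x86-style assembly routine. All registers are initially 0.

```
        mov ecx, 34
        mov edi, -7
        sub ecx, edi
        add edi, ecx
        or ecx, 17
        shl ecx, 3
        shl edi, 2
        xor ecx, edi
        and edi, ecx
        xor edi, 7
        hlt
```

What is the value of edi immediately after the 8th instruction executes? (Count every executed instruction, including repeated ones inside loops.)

136

mov ecx, 34 → ecx=34
mov edi, -7 → edi=-7
sub ecx, edi → ecx=34-(-7)=41
add edi, ecx → edi=(-7)+41=34
or ecx, 17 → ecx=41|17=57
shl ecx, 3 → ecx=57<<3=456
shl edi, 2 → edi=34<<2=136
xor ecx, edi → ecx=456^136=320
After step 8: edi = 136.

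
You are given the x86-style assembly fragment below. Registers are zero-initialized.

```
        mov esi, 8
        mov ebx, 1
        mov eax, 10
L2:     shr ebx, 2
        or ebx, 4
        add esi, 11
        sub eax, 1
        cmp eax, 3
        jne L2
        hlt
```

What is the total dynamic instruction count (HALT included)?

mov esi, 8 → esi=8
mov ebx, 1 → ebx=1
mov eax, 10 → eax=10
shr ebx, 2 → ebx=1>>2=0
or ebx, 4 → ebx=0|4=4
add esi, 11 → esi=8+11=19
sub eax, 1 → eax=10-1=9
cmp eax, 3  (cmp 9,3)
jne L2: taken
shr ebx, 2 → ebx=4>>2=1
or ebx, 4 → ebx=1|4=5
add esi, 11 → esi=19+11=30
sub eax, 1 → eax=9-1=8
cmp eax, 3  (cmp 8,3)
jne L2: taken
shr ebx, 2 → ebx=5>>2=1
or ebx, 4 → ebx=1|4=5
add esi, 11 → esi=30+11=41
sub eax, 1 → eax=8-1=7
cmp eax, 3  (cmp 7,3)
jne L2: taken
shr ebx, 2 → ebx=5>>2=1
or ebx, 4 → ebx=1|4=5
add esi, 11 → esi=41+11=52
sub eax, 1 → eax=7-1=6
cmp eax, 3  (cmp 6,3)
jne L2: taken
shr ebx, 2 → ebx=5>>2=1
or ebx, 4 → ebx=1|4=5
add esi, 11 → esi=52+11=63
sub eax, 1 → eax=6-1=5
cmp eax, 3  (cmp 5,3)
jne L2: taken
shr ebx, 2 → ebx=5>>2=1
or ebx, 4 → ebx=1|4=5
add esi, 11 → esi=63+11=74
sub eax, 1 → eax=5-1=4
cmp eax, 3  (cmp 4,3)
jne L2: taken
shr ebx, 2 → ebx=5>>2=1
or ebx, 4 → ebx=1|4=5
add esi, 11 → esi=74+11=85
sub eax, 1 → eax=4-1=3
cmp eax, 3  (cmp 3,3)
jne L2: not taken
halt.
Total executed instructions: 46.

46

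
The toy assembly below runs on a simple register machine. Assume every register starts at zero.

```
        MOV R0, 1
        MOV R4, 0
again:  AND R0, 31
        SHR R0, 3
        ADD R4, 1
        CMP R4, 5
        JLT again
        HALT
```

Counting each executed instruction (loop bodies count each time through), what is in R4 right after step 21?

4

R0=1
R4=0
R0=1&31=1
R0=1>>3=0
R4=0+1=1
CMP R4, 5  (cmp 1,5)
JLT again: taken
R0=0&31=0
R0=0>>3=0
R4=1+1=2
CMP R4, 5  (cmp 2,5)
JLT again: taken
R0=0&31=0
R0=0>>3=0
R4=2+1=3
CMP R4, 5  (cmp 3,5)
JLT again: taken
R0=0&31=0
R0=0>>3=0
R4=3+1=4
CMP R4, 5  (cmp 4,5)
After step 21: R4 = 4.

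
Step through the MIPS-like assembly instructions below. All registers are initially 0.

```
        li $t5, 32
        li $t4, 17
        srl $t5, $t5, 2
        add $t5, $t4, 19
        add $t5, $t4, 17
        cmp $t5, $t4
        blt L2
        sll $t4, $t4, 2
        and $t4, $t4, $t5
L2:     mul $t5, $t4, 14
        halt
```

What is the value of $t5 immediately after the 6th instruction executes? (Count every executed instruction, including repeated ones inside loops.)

$t5=32
$t4=17
$t5=32>>2=8
$t5=17+19=36
$t5=17+17=34
cmp $t5, $t4  (cmp 34,17)
After step 6: $t5 = 34.

34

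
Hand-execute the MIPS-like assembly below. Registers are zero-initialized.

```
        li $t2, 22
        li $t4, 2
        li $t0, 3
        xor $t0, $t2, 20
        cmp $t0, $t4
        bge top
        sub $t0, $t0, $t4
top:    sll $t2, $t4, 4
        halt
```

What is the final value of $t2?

32

$t2=22
$t4=2
$t0=3
$t0=22^20=2
cmp $t0, $t4  (cmp 2,2)
bge top: taken
$t2=2<<4=32
halt.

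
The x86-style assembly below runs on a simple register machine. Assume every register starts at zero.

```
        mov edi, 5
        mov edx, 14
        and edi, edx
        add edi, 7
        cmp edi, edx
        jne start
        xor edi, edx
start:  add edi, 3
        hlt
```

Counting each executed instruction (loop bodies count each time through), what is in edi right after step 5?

11

mov edi, 5 → edi=5
mov edx, 14 → edx=14
and edi, edx → edi=5&14=4
add edi, 7 → edi=4+7=11
cmp edi, edx  (cmp 11,14)
After step 5: edi = 11.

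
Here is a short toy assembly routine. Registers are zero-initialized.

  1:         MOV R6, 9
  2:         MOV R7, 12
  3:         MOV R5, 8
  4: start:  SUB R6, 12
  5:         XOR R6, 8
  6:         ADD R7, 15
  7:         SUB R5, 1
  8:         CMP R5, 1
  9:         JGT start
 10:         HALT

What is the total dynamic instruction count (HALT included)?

46

MOV R6, 9 → R6=9
MOV R7, 12 → R7=12
MOV R5, 8 → R5=8
SUB R6, 12 → R6=9-12=-3
XOR R6, 8 → R6=(-3)^8=-11
ADD R7, 15 → R7=12+15=27
SUB R5, 1 → R5=8-1=7
CMP R5, 1  (cmp 7,1)
JGT start: taken
SUB R6, 12 → R6=(-11)-12=-23
XOR R6, 8 → R6=(-23)^8=-31
ADD R7, 15 → R7=27+15=42
SUB R5, 1 → R5=7-1=6
CMP R5, 1  (cmp 6,1)
JGT start: taken
SUB R6, 12 → R6=(-31)-12=-43
XOR R6, 8 → R6=(-43)^8=-35
ADD R7, 15 → R7=42+15=57
SUB R5, 1 → R5=6-1=5
CMP R5, 1  (cmp 5,1)
JGT start: taken
SUB R6, 12 → R6=(-35)-12=-47
XOR R6, 8 → R6=(-47)^8=-39
ADD R7, 15 → R7=57+15=72
SUB R5, 1 → R5=5-1=4
CMP R5, 1  (cmp 4,1)
JGT start: taken
SUB R6, 12 → R6=(-39)-12=-51
XOR R6, 8 → R6=(-51)^8=-59
ADD R7, 15 → R7=72+15=87
SUB R5, 1 → R5=4-1=3
CMP R5, 1  (cmp 3,1)
JGT start: taken
SUB R6, 12 → R6=(-59)-12=-71
XOR R6, 8 → R6=(-71)^8=-79
ADD R7, 15 → R7=87+15=102
SUB R5, 1 → R5=3-1=2
CMP R5, 1  (cmp 2,1)
JGT start: taken
SUB R6, 12 → R6=(-79)-12=-91
XOR R6, 8 → R6=(-91)^8=-83
ADD R7, 15 → R7=102+15=117
SUB R5, 1 → R5=2-1=1
CMP R5, 1  (cmp 1,1)
JGT start: not taken
halt.
Total executed instructions: 46.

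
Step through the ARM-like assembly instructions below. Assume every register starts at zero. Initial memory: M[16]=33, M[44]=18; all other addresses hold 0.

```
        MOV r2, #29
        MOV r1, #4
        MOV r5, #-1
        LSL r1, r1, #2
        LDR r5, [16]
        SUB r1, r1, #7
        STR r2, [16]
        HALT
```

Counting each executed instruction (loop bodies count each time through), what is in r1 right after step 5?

16

after MOV r2, #29: r2=29
after MOV r1, #4: r1=4
after MOV r5, #-1: r5=-1
after LSL r1, r1, #2: r1=4<<2=16
after LDR r5, [16]: r5=M[16]=33
After step 5: r1 = 16.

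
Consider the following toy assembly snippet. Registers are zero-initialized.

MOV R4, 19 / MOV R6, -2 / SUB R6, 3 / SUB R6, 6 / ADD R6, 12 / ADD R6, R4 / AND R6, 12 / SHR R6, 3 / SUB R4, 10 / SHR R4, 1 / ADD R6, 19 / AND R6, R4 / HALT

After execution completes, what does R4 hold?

4

MOV R4, 19 → R4=19
MOV R6, -2 → R6=-2
SUB R6, 3 → R6=(-2)-3=-5
SUB R6, 6 → R6=(-5)-6=-11
ADD R6, 12 → R6=(-11)+12=1
ADD R6, R4 → R6=1+19=20
AND R6, 12 → R6=20&12=4
SHR R6, 3 → R6=4>>3=0
SUB R4, 10 → R4=19-10=9
SHR R4, 1 → R4=9>>1=4
ADD R6, 19 → R6=0+19=19
AND R6, R4 → R6=19&4=0
halt.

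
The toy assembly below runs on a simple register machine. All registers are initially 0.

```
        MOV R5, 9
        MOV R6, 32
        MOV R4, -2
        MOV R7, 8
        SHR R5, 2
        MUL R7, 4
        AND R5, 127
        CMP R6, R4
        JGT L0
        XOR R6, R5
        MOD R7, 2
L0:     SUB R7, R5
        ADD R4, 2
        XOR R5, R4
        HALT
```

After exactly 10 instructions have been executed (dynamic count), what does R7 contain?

R5=9
R6=32
R4=-2
R7=8
R5=9>>2=2
R7=8*4=32
R5=2&127=2
CMP R6, R4  (cmp 32,-2)
JGT L0: taken
R7=32-2=30
After step 10: R7 = 30.

30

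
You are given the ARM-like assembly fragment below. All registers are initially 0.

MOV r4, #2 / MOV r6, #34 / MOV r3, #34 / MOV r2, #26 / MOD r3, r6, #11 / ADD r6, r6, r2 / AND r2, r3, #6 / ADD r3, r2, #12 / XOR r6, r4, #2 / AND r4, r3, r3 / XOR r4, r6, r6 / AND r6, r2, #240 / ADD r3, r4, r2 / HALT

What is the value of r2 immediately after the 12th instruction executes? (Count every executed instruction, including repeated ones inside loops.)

0

after MOV r4, #2: r4=2
after MOV r6, #34: r6=34
after MOV r3, #34: r3=34
after MOV r2, #26: r2=26
after MOD r3, r6, #11: r3=34%11=1
after ADD r6, r6, r2: r6=34+26=60
after AND r2, r3, #6: r2=1&6=0
after ADD r3, r2, #12: r3=0+12=12
after XOR r6, r4, #2: r6=2^2=0
after AND r4, r3, r3: r4=12&12=12
after XOR r4, r6, r6: r4=0^0=0
after AND r6, r2, #240: r6=0&240=0
After step 12: r2 = 0.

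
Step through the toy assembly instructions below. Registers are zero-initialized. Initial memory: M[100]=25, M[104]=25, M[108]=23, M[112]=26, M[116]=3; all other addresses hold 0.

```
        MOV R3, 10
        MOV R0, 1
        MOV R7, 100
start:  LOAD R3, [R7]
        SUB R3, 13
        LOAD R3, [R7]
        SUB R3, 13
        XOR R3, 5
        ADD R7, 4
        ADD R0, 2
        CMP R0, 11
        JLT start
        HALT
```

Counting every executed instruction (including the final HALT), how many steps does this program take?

after MOV R3, 10: R3=10
after MOV R0, 1: R0=1
after MOV R7, 100: R7=100
after LOAD R3, [R7]: R3=M[100]=25
after SUB R3, 13: R3=25-13=12
after LOAD R3, [R7]: R3=M[100]=25
after SUB R3, 13: R3=25-13=12
after XOR R3, 5: R3=12^5=9
after ADD R7, 4: R7=100+4=104
after ADD R0, 2: R0=1+2=3
CMP R0, 11  (cmp 3,11)
JLT start: taken
after LOAD R3, [R7]: R3=M[104]=25
after SUB R3, 13: R3=25-13=12
after LOAD R3, [R7]: R3=M[104]=25
after SUB R3, 13: R3=25-13=12
after XOR R3, 5: R3=12^5=9
after ADD R7, 4: R7=104+4=108
after ADD R0, 2: R0=3+2=5
CMP R0, 11  (cmp 5,11)
JLT start: taken
after LOAD R3, [R7]: R3=M[108]=23
after SUB R3, 13: R3=23-13=10
after LOAD R3, [R7]: R3=M[108]=23
after SUB R3, 13: R3=23-13=10
after XOR R3, 5: R3=10^5=15
after ADD R7, 4: R7=108+4=112
after ADD R0, 2: R0=5+2=7
CMP R0, 11  (cmp 7,11)
JLT start: taken
after LOAD R3, [R7]: R3=M[112]=26
after SUB R3, 13: R3=26-13=13
after LOAD R3, [R7]: R3=M[112]=26
after SUB R3, 13: R3=26-13=13
after XOR R3, 5: R3=13^5=8
after ADD R7, 4: R7=112+4=116
after ADD R0, 2: R0=7+2=9
CMP R0, 11  (cmp 9,11)
JLT start: taken
after LOAD R3, [R7]: R3=M[116]=3
after SUB R3, 13: R3=3-13=-10
after LOAD R3, [R7]: R3=M[116]=3
after SUB R3, 13: R3=3-13=-10
after XOR R3, 5: R3=(-10)^5=-13
after ADD R7, 4: R7=116+4=120
after ADD R0, 2: R0=9+2=11
CMP R0, 11  (cmp 11,11)
JLT start: not taken
halt.
Total executed instructions: 49.

49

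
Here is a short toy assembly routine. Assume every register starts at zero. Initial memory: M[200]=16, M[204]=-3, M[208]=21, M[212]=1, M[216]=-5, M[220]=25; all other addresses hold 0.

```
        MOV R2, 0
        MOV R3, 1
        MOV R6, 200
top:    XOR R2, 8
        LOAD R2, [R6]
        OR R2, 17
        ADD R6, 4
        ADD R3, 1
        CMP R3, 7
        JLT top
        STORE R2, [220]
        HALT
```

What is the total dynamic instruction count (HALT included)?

MOV R2, 0 → R2=0
MOV R3, 1 → R3=1
MOV R6, 200 → R6=200
XOR R2, 8 → R2=0^8=8
LOAD R2, [R6] → R2=M[200]=16
OR R2, 17 → R2=16|17=17
ADD R6, 4 → R6=200+4=204
ADD R3, 1 → R3=1+1=2
CMP R3, 7  (cmp 2,7)
JLT top: taken
XOR R2, 8 → R2=17^8=25
LOAD R2, [R6] → R2=M[204]=-3
OR R2, 17 → R2=(-3)|17=-3
ADD R6, 4 → R6=204+4=208
ADD R3, 1 → R3=2+1=3
CMP R3, 7  (cmp 3,7)
JLT top: taken
XOR R2, 8 → R2=(-3)^8=-11
LOAD R2, [R6] → R2=M[208]=21
OR R2, 17 → R2=21|17=21
ADD R6, 4 → R6=208+4=212
ADD R3, 1 → R3=3+1=4
CMP R3, 7  (cmp 4,7)
JLT top: taken
XOR R2, 8 → R2=21^8=29
LOAD R2, [R6] → R2=M[212]=1
OR R2, 17 → R2=1|17=17
ADD R6, 4 → R6=212+4=216
ADD R3, 1 → R3=4+1=5
CMP R3, 7  (cmp 5,7)
JLT top: taken
XOR R2, 8 → R2=17^8=25
LOAD R2, [R6] → R2=M[216]=-5
OR R2, 17 → R2=(-5)|17=-5
ADD R6, 4 → R6=216+4=220
ADD R3, 1 → R3=5+1=6
CMP R3, 7  (cmp 6,7)
JLT top: taken
XOR R2, 8 → R2=(-5)^8=-13
LOAD R2, [R6] → R2=M[220]=25
OR R2, 17 → R2=25|17=25
ADD R6, 4 → R6=220+4=224
ADD R3, 1 → R3=6+1=7
CMP R3, 7  (cmp 7,7)
JLT top: not taken
STORE R2, [220] → M[220]=25
halt.
Total executed instructions: 47.

47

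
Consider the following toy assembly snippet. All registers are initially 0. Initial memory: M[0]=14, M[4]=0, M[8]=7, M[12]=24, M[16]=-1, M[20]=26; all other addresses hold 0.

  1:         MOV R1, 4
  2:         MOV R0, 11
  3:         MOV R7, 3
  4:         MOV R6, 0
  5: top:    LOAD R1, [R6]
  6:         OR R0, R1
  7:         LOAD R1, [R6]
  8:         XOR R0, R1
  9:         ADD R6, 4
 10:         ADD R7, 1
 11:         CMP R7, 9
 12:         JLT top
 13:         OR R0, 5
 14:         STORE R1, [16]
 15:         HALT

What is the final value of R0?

MOV R1, 4 → R1=4
MOV R0, 11 → R0=11
MOV R7, 3 → R7=3
MOV R6, 0 → R6=0
LOAD R1, [R6] → R1=M[0]=14
OR R0, R1 → R0=11|14=15
LOAD R1, [R6] → R1=M[0]=14
XOR R0, R1 → R0=15^14=1
ADD R6, 4 → R6=0+4=4
ADD R7, 1 → R7=3+1=4
CMP R7, 9  (cmp 4,9)
JLT top: taken
LOAD R1, [R6] → R1=M[4]=0
OR R0, R1 → R0=1|0=1
LOAD R1, [R6] → R1=M[4]=0
XOR R0, R1 → R0=1^0=1
ADD R6, 4 → R6=4+4=8
ADD R7, 1 → R7=4+1=5
CMP R7, 9  (cmp 5,9)
JLT top: taken
LOAD R1, [R6] → R1=M[8]=7
OR R0, R1 → R0=1|7=7
LOAD R1, [R6] → R1=M[8]=7
XOR R0, R1 → R0=7^7=0
ADD R6, 4 → R6=8+4=12
ADD R7, 1 → R7=5+1=6
CMP R7, 9  (cmp 6,9)
JLT top: taken
LOAD R1, [R6] → R1=M[12]=24
OR R0, R1 → R0=0|24=24
LOAD R1, [R6] → R1=M[12]=24
XOR R0, R1 → R0=24^24=0
ADD R6, 4 → R6=12+4=16
ADD R7, 1 → R7=6+1=7
CMP R7, 9  (cmp 7,9)
JLT top: taken
LOAD R1, [R6] → R1=M[16]=-1
OR R0, R1 → R0=0|(-1)=-1
LOAD R1, [R6] → R1=M[16]=-1
XOR R0, R1 → R0=(-1)^(-1)=0
ADD R6, 4 → R6=16+4=20
ADD R7, 1 → R7=7+1=8
CMP R7, 9  (cmp 8,9)
JLT top: taken
LOAD R1, [R6] → R1=M[20]=26
OR R0, R1 → R0=0|26=26
LOAD R1, [R6] → R1=M[20]=26
XOR R0, R1 → R0=26^26=0
ADD R6, 4 → R6=20+4=24
ADD R7, 1 → R7=8+1=9
CMP R7, 9  (cmp 9,9)
JLT top: not taken
OR R0, 5 → R0=0|5=5
STORE R1, [16] → M[16]=26
halt.

5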